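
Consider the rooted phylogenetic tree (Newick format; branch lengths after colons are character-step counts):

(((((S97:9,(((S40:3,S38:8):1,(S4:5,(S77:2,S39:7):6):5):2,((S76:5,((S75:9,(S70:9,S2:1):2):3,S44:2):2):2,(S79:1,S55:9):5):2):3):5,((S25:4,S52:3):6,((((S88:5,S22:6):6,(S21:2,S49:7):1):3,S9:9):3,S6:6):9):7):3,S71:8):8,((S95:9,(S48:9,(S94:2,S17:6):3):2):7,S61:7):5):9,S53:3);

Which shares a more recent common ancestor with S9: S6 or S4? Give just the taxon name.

S6

The MRCA of S9 and S6 subtends ((((S88,S22),(S21,S49)),S9),S6) (6 taxa).
The MRCA of S9 and S4 subtends ((S97,(((S40,S38),(S4,(S77,S39))),((S76,((S75,(S70,S2)),S44)),(S79,S55)))),((S25,S52),((((S88,S22),(S21,S49)),S9),S6))) (21 taxa).
The first is nested inside the second, so S9 shares a more recent common ancestor with S6.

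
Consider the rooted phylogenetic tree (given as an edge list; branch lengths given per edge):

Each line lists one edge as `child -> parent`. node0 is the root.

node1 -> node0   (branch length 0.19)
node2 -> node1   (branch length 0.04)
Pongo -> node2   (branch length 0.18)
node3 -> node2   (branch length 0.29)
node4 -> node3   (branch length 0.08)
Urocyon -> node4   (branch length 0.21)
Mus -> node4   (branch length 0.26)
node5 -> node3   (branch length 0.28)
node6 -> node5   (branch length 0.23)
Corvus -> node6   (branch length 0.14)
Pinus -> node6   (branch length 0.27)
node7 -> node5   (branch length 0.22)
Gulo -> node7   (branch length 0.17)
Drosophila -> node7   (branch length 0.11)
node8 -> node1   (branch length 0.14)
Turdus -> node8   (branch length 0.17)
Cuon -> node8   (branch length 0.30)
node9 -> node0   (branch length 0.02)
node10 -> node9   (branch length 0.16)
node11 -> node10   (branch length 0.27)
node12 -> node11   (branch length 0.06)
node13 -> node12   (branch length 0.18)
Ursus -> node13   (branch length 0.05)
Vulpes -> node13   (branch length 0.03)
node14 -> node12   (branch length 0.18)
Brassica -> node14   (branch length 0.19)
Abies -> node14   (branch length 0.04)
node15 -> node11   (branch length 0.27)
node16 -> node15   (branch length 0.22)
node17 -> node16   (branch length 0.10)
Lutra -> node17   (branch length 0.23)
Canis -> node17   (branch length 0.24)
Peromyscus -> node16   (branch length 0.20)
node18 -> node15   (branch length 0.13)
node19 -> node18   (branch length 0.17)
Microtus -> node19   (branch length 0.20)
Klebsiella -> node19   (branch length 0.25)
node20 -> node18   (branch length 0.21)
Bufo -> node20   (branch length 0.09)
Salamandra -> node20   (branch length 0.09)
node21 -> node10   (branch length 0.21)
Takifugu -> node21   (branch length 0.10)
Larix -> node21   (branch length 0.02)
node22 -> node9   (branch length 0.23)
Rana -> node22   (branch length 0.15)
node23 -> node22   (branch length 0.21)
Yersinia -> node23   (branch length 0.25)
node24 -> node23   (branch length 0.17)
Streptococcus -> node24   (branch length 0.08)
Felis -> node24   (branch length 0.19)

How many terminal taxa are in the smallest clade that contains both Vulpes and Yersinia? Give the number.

17

The MRCA of Vulpes and Yersinia is the node subtending (((((Ursus,Vulpes),(Brassica,Abies)),(((Lutra,Canis),Peromyscus),((Microtus,Klebsiella),(Bufo,Salamandra)))),(Takifugu,Larix)),(Rana,(Yersinia,(Streptococcus,Felis)))).
That clade contains 17 terminal taxa: Abies, Brassica, Bufo, Canis, Felis, Klebsiella, Larix, Lutra, Microtus, Peromyscus, Rana, Salamandra, Streptococcus, Takifugu, Ursus, Vulpes, Yersinia.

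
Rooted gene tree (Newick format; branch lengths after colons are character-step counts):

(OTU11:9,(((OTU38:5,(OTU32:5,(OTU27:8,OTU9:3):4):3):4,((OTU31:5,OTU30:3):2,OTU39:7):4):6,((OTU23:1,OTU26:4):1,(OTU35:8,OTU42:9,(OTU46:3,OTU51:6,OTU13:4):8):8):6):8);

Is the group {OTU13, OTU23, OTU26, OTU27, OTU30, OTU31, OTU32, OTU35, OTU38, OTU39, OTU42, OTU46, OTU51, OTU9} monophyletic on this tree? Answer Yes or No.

The most recent common ancestor of these taxa subtends (((OTU38,(OTU32,(OTU27,OTU9))),((OTU31,OTU30),OTU39)),((OTU23,OTU26),(OTU35,OTU42,(OTU46,OTU51,OTU13)))).
That clade has exactly 14 tips — every listed taxon and nothing else — so the group is monophyletic.

Yes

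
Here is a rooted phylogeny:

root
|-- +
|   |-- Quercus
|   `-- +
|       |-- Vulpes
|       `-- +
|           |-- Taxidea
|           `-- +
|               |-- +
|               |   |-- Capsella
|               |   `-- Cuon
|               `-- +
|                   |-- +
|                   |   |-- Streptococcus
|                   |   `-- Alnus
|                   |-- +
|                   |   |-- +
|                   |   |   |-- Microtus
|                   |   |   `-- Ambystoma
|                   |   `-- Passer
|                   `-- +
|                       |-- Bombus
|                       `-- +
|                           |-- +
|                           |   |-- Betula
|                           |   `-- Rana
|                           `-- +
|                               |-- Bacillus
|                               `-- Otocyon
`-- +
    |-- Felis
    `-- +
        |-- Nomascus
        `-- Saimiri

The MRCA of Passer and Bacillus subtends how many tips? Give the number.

10

The MRCA of Passer and Bacillus is the node subtending ((Streptococcus,Alnus),((Microtus,Ambystoma),Passer),(Bombus,((Betula,Rana),(Bacillus,Otocyon)))).
That clade contains 10 terminal taxa: Alnus, Ambystoma, Bacillus, Betula, Bombus, Microtus, Otocyon, Passer, Rana, Streptococcus.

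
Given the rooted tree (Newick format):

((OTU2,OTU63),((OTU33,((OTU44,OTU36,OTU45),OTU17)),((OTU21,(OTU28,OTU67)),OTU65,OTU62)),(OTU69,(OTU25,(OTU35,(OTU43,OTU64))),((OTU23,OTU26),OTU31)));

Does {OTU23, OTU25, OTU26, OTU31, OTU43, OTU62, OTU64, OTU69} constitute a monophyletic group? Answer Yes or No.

The MRCA of the listed taxa is the root, so the smallest clade containing them is the whole tree.
That clade also contains OTU17, OTU2, OTU21, OTU28, OTU33, OTU35, OTU36, OTU44, OTU45, OTU63, OTU65, OTU67, which are not in the proposed group, so the group is not monophyletic.

No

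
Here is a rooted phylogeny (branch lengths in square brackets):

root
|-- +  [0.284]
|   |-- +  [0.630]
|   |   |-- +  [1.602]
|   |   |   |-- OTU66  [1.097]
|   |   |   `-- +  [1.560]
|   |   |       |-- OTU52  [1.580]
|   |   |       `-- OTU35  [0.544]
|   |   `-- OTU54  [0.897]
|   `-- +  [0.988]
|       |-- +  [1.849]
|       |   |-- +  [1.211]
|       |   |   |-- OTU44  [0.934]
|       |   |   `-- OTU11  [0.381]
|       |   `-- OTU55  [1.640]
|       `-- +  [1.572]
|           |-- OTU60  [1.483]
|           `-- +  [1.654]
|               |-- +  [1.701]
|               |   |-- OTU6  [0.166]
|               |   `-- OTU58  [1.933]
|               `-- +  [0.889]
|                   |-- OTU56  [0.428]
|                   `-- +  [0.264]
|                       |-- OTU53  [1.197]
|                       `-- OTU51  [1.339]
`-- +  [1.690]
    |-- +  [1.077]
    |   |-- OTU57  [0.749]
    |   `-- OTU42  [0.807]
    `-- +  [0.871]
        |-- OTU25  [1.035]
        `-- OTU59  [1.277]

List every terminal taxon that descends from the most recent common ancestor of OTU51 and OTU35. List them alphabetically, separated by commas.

Tracing OTU51: it sits inside (OTU53,OTU51).
Tracing OTU35: it sits inside (OTU52,OTU35).
The smallest clade enclosing both is (((OTU66,(OTU52,OTU35)),OTU54),(((OTU44,OTU11),OTU55),(OTU60,((OTU6,OTU58),(OTU56,(OTU53,OTU51)))))); the answer is its 13 terminal taxa in alphabetical order.

OTU11, OTU35, OTU44, OTU51, OTU52, OTU53, OTU54, OTU55, OTU56, OTU58, OTU6, OTU60, OTU66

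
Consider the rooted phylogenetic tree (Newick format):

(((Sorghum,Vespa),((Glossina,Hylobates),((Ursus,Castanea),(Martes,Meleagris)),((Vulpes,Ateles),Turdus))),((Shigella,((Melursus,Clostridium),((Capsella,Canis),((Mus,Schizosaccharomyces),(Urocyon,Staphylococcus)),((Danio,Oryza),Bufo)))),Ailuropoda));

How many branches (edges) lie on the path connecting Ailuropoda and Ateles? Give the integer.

7

The MRCA of Ailuropoda and Ateles is the root of the tree.
From Ailuropoda up to that node: 2 branches. From Ateles up to the same node: 5 branches. Total: 2 + 5 = 7.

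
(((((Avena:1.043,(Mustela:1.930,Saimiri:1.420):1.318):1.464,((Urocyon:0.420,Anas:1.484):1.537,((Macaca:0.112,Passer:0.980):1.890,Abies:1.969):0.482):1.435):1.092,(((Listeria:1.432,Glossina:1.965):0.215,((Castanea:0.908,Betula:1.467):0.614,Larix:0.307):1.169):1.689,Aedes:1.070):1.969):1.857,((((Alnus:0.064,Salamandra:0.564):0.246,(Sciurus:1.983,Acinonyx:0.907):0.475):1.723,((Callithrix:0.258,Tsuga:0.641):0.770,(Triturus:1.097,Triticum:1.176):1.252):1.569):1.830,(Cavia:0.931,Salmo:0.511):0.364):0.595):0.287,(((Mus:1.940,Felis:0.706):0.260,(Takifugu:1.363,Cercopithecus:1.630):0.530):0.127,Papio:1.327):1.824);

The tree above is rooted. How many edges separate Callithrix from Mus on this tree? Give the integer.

The MRCA of Callithrix and Mus is the root of the tree.
From Callithrix up to that node: 6 branches. From Mus up to the same node: 4 branches. Total: 6 + 4 = 10.

10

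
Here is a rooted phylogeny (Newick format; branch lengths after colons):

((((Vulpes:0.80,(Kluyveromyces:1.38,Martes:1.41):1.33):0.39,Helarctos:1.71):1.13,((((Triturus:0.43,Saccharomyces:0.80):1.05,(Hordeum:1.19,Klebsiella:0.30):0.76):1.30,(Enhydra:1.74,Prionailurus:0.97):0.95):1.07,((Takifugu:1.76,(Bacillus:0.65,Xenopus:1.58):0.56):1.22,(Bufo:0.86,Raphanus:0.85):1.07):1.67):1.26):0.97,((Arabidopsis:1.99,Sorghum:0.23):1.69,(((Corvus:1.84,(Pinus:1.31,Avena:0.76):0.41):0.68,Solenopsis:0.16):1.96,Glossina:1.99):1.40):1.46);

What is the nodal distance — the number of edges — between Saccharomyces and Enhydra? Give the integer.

The MRCA of Saccharomyces and Enhydra is the node subtending (((Triturus,Saccharomyces),(Hordeum,Klebsiella)),(Enhydra,Prionailurus)).
From Saccharomyces up to that node: 3 branches. From Enhydra up to the same node: 2 branches. Total: 3 + 2 = 5.

5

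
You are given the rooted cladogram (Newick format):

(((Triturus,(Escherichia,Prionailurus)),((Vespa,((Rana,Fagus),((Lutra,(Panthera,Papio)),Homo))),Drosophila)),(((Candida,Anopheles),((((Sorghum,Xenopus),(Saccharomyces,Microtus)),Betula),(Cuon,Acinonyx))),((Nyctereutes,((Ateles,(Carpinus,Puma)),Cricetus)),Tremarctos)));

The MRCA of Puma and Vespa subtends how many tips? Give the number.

The MRCA of Puma and Vespa is the root, so the clade is the entire tree.
That clade contains 26 terminal taxa: Acinonyx, Anopheles, Ateles, Betula, Candida, Carpinus, Cricetus, Cuon, Drosophila, Escherichia, Fagus, Homo, Lutra, Microtus, Nyctereutes, Panthera, Papio, Prionailurus, Puma, Rana, Saccharomyces, Sorghum, Tremarctos, Triturus, Vespa, Xenopus.

26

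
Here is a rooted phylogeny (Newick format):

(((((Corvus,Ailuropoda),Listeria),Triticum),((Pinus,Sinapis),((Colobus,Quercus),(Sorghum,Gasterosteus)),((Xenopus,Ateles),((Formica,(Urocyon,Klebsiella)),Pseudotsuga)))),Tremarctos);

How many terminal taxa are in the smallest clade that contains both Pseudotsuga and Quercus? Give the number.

12

The MRCA of Pseudotsuga and Quercus is the node subtending ((Pinus,Sinapis),((Colobus,Quercus),(Sorghum,Gasterosteus)),((Xenopus,Ateles),((Formica,(Urocyon,Klebsiella)),Pseudotsuga))).
That clade contains 12 terminal taxa: Ateles, Colobus, Formica, Gasterosteus, Klebsiella, Pinus, Pseudotsuga, Quercus, Sinapis, Sorghum, Urocyon, Xenopus.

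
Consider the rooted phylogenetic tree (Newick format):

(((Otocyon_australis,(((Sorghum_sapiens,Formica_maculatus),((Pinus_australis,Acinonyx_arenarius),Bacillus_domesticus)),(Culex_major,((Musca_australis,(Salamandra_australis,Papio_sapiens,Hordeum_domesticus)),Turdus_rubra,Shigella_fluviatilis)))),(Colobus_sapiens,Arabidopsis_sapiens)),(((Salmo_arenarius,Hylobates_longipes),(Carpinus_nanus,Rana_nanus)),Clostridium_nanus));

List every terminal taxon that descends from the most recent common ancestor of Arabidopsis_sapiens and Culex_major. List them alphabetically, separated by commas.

Acinonyx_arenarius, Arabidopsis_sapiens, Bacillus_domesticus, Colobus_sapiens, Culex_major, Formica_maculatus, Hordeum_domesticus, Musca_australis, Otocyon_australis, Papio_sapiens, Pinus_australis, Salamandra_australis, Shigella_fluviatilis, Sorghum_sapiens, Turdus_rubra

Tracing Arabidopsis_sapiens: it sits inside (Colobus_sapiens,Arabidopsis_sapiens).
Tracing Culex_major: it sits inside (Culex_major,((Musca_australis,(Salamandra_australis,Papio_sapiens,Hordeum_domesticus)),Turdus_rubra,Shigella_fluviatilis)).
The smallest clade enclosing both is ((Otocyon_australis,(((Sorghum_sapiens,Formica_maculatus),((Pinus_australis,Acinonyx_arenarius),Bacillus_domesticus)),(Culex_major,((Musca_australis,(Salamandra_australis,Papio_sapiens,Hordeum_domesticus)),Turdus_rubra,Shigella_fluviatilis)))),(Colobus_sapiens,Arabidopsis_sapiens)); the answer is its 15 terminal taxa in alphabetical order.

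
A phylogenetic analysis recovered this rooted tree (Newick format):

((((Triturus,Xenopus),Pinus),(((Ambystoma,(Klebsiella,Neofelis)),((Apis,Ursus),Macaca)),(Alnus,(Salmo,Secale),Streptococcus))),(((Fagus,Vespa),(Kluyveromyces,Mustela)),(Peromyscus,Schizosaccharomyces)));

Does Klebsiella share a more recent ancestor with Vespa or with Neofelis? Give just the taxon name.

Neofelis

The MRCA of Klebsiella and Neofelis subtends (Klebsiella,Neofelis) (2 taxa).
The MRCA of Klebsiella and Vespa is the root, subtending the entire tree (19 taxa).
The first is nested inside the second, so Klebsiella shares a more recent common ancestor with Neofelis.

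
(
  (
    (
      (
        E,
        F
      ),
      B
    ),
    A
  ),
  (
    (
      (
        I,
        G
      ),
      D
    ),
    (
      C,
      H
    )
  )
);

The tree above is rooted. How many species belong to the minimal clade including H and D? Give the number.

The MRCA of H and D is the node subtending (((I,G),D),(C,H)).
That clade contains 5 terminal taxa: C, D, G, H, I.

5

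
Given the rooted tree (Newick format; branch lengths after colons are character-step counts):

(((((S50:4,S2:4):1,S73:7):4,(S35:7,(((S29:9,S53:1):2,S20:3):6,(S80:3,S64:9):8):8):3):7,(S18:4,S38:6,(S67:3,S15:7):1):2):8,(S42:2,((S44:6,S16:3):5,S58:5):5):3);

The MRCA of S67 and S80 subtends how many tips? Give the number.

13

The MRCA of S67 and S80 is the node subtending ((((S50,S2),S73),(S35,(((S29,S53),S20),(S80,S64)))),(S18,S38,(S67,S15))).
That clade contains 13 terminal taxa: S15, S18, S2, S20, S29, S35, S38, S50, S53, S64, S67, S73, S80.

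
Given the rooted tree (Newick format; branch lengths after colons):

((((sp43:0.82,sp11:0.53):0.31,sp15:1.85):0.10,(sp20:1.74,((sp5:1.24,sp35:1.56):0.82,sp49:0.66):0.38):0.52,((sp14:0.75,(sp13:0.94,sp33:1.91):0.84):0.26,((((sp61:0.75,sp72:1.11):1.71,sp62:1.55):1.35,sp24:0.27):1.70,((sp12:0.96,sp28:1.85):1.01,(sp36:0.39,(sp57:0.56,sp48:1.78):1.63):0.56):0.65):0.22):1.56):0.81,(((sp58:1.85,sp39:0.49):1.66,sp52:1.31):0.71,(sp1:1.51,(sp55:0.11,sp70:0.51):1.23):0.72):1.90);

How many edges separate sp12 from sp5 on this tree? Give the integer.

9

The MRCA of sp12 and sp5 is the node subtending (((sp43,sp11),sp15),(sp20,((sp5,sp35),sp49)),((sp14,(sp13,sp33)),((((sp61,sp72),sp62),sp24),((sp12,sp28),(sp36,(sp57,sp48)))))).
From sp12 up to that node: 5 branches. From sp5 up to the same node: 4 branches. Total: 5 + 4 = 9.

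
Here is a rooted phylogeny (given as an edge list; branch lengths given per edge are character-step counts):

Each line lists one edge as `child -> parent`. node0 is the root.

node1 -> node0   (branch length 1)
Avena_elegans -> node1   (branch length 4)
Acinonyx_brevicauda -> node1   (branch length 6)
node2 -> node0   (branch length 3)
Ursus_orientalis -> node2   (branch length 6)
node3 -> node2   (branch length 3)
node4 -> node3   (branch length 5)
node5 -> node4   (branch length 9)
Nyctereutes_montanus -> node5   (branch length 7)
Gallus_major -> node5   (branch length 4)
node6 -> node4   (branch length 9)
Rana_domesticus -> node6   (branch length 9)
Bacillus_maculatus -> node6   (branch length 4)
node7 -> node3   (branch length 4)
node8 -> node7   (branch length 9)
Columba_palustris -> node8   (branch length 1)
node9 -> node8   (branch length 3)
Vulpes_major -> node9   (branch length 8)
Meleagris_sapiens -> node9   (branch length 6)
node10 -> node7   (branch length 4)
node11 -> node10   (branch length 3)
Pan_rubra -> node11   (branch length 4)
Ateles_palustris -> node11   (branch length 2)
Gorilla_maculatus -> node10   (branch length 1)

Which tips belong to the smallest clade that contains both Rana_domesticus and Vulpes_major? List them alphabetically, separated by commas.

Tracing Rana_domesticus: it sits inside (Rana_domesticus,Bacillus_maculatus).
Tracing Vulpes_major: it sits inside (Vulpes_major,Meleagris_sapiens).
The smallest clade enclosing both is (((Nyctereutes_montanus,Gallus_major),(Rana_domesticus,Bacillus_maculatus)),((Columba_palustris,(Vulpes_major,Meleagris_sapiens)),((Pan_rubra,Ateles_palustris),Gorilla_maculatus))); the answer is its 10 terminal taxa in alphabetical order.

Ateles_palustris, Bacillus_maculatus, Columba_palustris, Gallus_major, Gorilla_maculatus, Meleagris_sapiens, Nyctereutes_montanus, Pan_rubra, Rana_domesticus, Vulpes_major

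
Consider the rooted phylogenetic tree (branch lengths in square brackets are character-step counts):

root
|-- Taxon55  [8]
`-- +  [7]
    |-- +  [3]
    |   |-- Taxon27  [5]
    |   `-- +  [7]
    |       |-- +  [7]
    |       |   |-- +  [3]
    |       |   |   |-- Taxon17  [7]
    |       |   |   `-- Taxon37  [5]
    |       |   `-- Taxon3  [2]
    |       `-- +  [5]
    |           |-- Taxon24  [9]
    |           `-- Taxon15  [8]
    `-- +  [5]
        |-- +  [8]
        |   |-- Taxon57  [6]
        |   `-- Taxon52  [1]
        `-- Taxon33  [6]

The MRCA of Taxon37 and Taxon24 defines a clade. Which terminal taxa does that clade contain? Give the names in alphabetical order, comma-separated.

Taxon15, Taxon17, Taxon24, Taxon3, Taxon37

Tracing Taxon37: it sits inside (Taxon17,Taxon37).
Tracing Taxon24: it sits inside (Taxon24,Taxon15).
The smallest clade enclosing both is (((Taxon17,Taxon37),Taxon3),(Taxon24,Taxon15)); the answer is its 5 terminal taxa in alphabetical order.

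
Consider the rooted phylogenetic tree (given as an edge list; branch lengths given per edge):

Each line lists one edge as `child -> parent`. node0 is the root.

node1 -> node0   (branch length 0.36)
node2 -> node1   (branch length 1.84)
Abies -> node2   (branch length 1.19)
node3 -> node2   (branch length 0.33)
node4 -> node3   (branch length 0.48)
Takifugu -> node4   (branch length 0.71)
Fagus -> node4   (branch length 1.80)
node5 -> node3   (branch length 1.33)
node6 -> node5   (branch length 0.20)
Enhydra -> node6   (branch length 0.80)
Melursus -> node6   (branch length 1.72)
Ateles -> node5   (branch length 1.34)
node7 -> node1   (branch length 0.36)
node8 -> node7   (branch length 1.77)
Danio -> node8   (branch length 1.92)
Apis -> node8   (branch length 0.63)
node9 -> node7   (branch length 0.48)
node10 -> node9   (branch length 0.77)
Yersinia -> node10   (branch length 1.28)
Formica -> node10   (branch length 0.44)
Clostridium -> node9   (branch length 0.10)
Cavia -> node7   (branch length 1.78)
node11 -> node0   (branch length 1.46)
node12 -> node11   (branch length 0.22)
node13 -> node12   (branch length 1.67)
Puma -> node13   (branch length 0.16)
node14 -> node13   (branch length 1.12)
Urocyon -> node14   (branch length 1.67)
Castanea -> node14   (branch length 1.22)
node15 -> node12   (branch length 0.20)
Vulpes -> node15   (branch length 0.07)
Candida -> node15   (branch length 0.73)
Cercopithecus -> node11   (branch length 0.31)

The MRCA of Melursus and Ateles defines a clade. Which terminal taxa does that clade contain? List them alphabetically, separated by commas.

Ateles, Enhydra, Melursus

Tracing Melursus: it sits inside (Enhydra,Melursus).
Tracing Ateles: it sits inside ((Enhydra,Melursus),Ateles).
The smallest clade enclosing both is ((Enhydra,Melursus),Ateles); the answer is its 3 terminal taxa in alphabetical order.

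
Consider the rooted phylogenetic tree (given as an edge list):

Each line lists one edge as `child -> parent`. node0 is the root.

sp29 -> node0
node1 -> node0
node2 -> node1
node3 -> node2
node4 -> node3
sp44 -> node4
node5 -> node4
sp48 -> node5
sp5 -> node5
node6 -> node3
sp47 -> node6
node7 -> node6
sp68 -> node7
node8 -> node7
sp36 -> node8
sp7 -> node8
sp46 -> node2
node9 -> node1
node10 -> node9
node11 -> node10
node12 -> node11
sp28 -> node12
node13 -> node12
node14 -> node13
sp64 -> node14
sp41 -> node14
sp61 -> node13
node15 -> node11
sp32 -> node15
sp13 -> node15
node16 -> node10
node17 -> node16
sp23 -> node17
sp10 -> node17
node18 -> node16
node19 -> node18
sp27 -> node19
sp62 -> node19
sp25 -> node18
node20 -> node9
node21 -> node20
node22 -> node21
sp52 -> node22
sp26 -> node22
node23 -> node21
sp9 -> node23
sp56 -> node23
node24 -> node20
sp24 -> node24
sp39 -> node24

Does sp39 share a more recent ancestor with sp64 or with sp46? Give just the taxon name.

The MRCA of sp39 and sp64 subtends ((((sp28,((sp64,sp41),sp61)),(sp32,sp13)),((sp23,sp10),((sp27,sp62),sp25))),(((sp52,sp26),(sp9,sp56)),(sp24,sp39))) (17 taxa).
The MRCA of sp39 and sp46 subtends ((((sp44,(sp48,sp5)),(sp47,(sp68,(sp36,sp7)))),sp46),((((sp28,((sp64,sp41),sp61)),(sp32,sp13)),((sp23,sp10),((sp27,sp62),sp25))),(((sp52,sp26),(sp9,sp56)),(sp24,sp39)))) (25 taxa).
The first is nested inside the second, so sp39 shares a more recent common ancestor with sp64.

sp64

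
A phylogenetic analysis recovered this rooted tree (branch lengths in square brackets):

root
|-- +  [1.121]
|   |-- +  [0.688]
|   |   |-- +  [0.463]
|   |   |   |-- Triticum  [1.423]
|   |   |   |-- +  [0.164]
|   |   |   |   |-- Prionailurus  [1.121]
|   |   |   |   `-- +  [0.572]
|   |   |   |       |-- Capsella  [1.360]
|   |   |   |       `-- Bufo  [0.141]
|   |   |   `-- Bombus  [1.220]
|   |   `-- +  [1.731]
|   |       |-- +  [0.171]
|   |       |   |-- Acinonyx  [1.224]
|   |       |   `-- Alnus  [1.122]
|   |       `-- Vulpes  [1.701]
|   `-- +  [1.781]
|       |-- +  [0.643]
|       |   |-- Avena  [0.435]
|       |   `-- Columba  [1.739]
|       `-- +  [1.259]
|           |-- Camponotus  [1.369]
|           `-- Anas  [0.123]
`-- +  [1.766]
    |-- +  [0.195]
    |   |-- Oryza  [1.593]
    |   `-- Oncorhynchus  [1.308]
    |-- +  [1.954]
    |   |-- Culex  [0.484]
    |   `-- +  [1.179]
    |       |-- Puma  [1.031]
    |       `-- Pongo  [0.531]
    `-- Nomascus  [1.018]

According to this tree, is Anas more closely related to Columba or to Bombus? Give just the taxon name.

Columba

The MRCA of Anas and Columba subtends ((Avena,Columba),(Camponotus,Anas)) (4 taxa).
The MRCA of Anas and Bombus subtends (((Triticum,(Prionailurus,(Capsella,Bufo)),Bombus),((Acinonyx,Alnus),Vulpes)),((Avena,Columba),(Camponotus,Anas))) (12 taxa).
The first is nested inside the second, so Anas shares a more recent common ancestor with Columba.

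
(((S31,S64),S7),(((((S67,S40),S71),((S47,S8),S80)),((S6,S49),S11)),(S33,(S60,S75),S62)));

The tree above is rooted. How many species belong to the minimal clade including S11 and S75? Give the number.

The MRCA of S11 and S75 is the node subtending (((((S67,S40),S71),((S47,S8),S80)),((S6,S49),S11)),(S33,(S60,S75),S62)).
That clade contains 13 terminal taxa: S11, S33, S40, S47, S49, S6, S60, S62, S67, S71, S75, S8, S80.

13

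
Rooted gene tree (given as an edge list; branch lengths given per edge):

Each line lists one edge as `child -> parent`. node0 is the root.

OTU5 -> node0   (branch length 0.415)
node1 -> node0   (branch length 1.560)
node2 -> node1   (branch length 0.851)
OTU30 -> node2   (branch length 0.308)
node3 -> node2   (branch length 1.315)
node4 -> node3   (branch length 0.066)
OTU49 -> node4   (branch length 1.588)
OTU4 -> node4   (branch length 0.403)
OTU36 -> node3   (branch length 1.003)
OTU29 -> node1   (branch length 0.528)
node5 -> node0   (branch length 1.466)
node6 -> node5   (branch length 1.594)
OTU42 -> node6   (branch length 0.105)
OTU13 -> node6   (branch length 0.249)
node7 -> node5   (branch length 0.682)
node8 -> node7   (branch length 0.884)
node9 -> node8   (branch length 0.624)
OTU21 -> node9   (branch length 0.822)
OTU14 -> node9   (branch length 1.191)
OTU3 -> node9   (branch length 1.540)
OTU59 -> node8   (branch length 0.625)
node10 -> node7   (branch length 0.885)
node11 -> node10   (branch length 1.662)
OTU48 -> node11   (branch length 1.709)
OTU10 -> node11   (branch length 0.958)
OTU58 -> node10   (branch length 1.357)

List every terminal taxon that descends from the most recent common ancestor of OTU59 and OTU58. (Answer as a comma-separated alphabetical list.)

Tracing OTU59: it sits inside ((OTU21,OTU14,OTU3),OTU59).
Tracing OTU58: it sits inside ((OTU48,OTU10),OTU58).
The smallest clade enclosing both is (((OTU21,OTU14,OTU3),OTU59),((OTU48,OTU10),OTU58)); the answer is its 7 terminal taxa in alphabetical order.

OTU10, OTU14, OTU21, OTU3, OTU48, OTU58, OTU59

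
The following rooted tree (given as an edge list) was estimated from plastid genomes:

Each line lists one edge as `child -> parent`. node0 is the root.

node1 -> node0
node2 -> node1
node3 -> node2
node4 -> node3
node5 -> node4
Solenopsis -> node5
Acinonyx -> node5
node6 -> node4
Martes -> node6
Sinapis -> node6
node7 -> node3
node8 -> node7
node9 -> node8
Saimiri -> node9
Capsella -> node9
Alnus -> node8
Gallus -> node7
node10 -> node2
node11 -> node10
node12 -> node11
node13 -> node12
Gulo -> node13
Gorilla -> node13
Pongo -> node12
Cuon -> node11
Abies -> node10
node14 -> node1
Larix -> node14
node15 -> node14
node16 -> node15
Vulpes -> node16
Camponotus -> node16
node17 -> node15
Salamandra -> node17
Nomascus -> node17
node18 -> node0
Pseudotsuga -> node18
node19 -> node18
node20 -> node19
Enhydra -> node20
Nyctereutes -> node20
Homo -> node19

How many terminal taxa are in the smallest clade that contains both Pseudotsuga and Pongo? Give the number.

The MRCA of Pseudotsuga and Pongo is the root, so the clade is the entire tree.
That clade contains 22 terminal taxa: Abies, Acinonyx, Alnus, Camponotus, Capsella, Cuon, Enhydra, Gallus, Gorilla, Gulo, Homo, Larix, Martes, Nomascus, Nyctereutes, Pongo, Pseudotsuga, Saimiri, Salamandra, Sinapis, Solenopsis, Vulpes.

22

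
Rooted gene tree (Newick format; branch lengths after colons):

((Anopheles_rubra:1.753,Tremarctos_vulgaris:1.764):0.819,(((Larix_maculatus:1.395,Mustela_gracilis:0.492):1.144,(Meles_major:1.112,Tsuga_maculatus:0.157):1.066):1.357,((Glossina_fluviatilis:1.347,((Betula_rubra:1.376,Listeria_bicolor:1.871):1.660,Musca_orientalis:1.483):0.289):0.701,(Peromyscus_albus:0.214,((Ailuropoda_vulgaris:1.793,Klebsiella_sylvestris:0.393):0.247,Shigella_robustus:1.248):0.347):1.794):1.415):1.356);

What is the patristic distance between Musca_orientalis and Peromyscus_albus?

4.481

The path runs Musca_orientalis → … → MRCA → … → Peromyscus_albus; the MRCA is the node subtending ((Glossina_fluviatilis,((Betula_rubra,Listeria_bicolor),Musca_orientalis)),(Peromyscus_albus,((Ailuropoda_vulgaris,Klebsiella_sylvestris),Shigella_robustus))).
Branch lengths along that path: 1.483 + 0.289 + 0.701 + 1.794 + 0.214 = 4.481.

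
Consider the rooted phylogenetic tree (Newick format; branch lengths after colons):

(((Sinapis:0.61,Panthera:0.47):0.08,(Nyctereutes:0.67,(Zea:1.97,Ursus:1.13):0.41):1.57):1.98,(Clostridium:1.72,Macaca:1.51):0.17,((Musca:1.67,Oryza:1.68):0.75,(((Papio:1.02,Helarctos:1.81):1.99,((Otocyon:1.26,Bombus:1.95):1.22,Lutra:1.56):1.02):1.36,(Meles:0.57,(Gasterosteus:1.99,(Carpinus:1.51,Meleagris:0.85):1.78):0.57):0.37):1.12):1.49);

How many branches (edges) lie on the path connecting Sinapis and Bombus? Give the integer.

9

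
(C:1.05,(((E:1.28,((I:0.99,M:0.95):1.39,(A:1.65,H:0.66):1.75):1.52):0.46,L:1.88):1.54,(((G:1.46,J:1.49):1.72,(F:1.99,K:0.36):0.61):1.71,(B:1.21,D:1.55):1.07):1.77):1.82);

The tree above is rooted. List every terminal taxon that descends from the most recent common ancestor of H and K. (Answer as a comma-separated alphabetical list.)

Tracing H: it sits inside (A,H).
Tracing K: it sits inside (F,K).
The smallest clade enclosing both is (((E,((I,M),(A,H))),L),(((G,J),(F,K)),(B,D))); the answer is its 12 terminal taxa in alphabetical order.

A, B, D, E, F, G, H, I, J, K, L, M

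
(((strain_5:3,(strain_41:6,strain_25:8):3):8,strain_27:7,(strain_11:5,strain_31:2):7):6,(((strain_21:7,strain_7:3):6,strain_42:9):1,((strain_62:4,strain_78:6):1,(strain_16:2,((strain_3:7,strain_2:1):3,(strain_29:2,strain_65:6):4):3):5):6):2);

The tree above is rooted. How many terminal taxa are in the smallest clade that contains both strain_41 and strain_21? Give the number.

16

The MRCA of strain_41 and strain_21 is the root, so the clade is the entire tree.
That clade contains 16 terminal taxa: strain_11, strain_16, strain_2, strain_21, strain_25, strain_27, strain_29, strain_3, strain_31, strain_41, strain_42, strain_5, strain_62, strain_65, strain_7, strain_78.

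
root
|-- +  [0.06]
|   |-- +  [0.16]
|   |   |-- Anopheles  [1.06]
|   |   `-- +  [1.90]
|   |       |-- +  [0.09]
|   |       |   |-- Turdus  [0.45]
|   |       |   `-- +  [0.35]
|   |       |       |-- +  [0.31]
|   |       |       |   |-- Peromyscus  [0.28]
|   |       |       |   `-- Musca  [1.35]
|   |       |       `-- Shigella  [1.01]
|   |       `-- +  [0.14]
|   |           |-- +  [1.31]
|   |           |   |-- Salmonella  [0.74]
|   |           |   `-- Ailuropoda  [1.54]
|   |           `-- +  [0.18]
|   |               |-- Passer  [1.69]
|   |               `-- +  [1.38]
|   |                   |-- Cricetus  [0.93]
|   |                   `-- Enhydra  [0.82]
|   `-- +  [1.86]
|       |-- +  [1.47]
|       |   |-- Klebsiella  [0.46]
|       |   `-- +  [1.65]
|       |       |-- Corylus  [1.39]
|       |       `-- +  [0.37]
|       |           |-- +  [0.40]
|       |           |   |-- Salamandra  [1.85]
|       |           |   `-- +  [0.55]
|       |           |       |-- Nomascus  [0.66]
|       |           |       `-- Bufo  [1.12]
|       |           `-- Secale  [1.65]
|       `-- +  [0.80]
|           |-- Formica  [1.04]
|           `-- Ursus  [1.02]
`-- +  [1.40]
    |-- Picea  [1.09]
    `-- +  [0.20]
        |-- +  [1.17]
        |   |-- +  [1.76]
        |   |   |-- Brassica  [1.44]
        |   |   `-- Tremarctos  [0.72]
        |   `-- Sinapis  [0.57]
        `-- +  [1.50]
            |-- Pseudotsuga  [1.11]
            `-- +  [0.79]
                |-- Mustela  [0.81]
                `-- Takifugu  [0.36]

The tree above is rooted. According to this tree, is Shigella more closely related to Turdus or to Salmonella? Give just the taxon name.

Turdus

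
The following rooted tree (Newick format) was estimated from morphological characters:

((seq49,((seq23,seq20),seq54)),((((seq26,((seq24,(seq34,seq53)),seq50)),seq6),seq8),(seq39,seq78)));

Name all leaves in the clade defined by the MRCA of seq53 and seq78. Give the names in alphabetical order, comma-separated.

seq24, seq26, seq34, seq39, seq50, seq53, seq6, seq78, seq8

Tracing seq53: it sits inside (seq34,seq53).
Tracing seq78: it sits inside (seq39,seq78).
The smallest clade enclosing both is ((((seq26,((seq24,(seq34,seq53)),seq50)),seq6),seq8),(seq39,seq78)); the answer is its 9 terminal taxa in alphabetical order.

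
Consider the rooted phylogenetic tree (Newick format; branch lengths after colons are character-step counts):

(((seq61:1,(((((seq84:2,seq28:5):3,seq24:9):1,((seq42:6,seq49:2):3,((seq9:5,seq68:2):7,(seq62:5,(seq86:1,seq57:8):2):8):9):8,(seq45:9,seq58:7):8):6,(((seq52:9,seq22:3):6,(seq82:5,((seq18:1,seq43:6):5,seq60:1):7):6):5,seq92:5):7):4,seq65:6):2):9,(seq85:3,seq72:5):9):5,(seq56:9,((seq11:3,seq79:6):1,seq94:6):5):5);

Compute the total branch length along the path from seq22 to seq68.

53

The path runs seq22 → … → MRCA → … → seq68; the MRCA is the node subtending ((((seq84,seq28),seq24),((seq42,seq49),((seq9,seq68),(seq62,(seq86,seq57)))),(seq45,seq58)),(((seq52,seq22),(seq82,((seq18,seq43),seq60))),seq92)).
Branch lengths along that path: 3 + 6 + 5 + 7 + 6 + 8 + 9 + 7 + 2 = 53.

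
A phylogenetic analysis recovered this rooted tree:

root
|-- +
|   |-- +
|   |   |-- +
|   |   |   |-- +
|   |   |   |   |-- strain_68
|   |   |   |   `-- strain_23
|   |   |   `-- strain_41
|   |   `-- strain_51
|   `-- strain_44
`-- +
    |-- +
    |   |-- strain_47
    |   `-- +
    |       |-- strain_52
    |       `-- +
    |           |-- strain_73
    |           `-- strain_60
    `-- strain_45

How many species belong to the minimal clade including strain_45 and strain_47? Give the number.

5

The MRCA of strain_45 and strain_47 is the node subtending ((strain_47,(strain_52,(strain_73,strain_60))),strain_45).
That clade contains 5 terminal taxa: strain_45, strain_47, strain_52, strain_60, strain_73.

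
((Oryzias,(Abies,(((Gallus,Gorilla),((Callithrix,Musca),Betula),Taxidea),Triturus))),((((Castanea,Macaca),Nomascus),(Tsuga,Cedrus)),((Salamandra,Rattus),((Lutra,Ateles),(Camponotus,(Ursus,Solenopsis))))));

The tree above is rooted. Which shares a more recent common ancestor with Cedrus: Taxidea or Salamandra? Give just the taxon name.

The MRCA of Cedrus and Salamandra subtends ((((Castanea,Macaca),Nomascus),(Tsuga,Cedrus)),((Salamandra,Rattus),((Lutra,Ateles),(Camponotus,(Ursus,Solenopsis))))) (12 taxa).
The MRCA of Cedrus and Taxidea is the root, subtending the entire tree (21 taxa).
The first is nested inside the second, so Cedrus shares a more recent common ancestor with Salamandra.

Salamandra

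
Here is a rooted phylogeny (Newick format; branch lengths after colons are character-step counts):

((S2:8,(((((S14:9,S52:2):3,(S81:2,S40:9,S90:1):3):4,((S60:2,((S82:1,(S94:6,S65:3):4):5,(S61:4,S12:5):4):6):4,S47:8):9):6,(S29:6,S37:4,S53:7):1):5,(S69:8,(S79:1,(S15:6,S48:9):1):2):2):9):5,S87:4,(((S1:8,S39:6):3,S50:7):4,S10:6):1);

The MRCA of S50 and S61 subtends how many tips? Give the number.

25

The MRCA of S50 and S61 is the root, so the clade is the entire tree.
That clade contains 25 terminal taxa: S1, S10, S12, S14, S15, S2, S29, S37, S39, S40, S47, S48, S50, S52, S53, S60, S61, S65, S69, S79, S81, S82, S87, S90, S94.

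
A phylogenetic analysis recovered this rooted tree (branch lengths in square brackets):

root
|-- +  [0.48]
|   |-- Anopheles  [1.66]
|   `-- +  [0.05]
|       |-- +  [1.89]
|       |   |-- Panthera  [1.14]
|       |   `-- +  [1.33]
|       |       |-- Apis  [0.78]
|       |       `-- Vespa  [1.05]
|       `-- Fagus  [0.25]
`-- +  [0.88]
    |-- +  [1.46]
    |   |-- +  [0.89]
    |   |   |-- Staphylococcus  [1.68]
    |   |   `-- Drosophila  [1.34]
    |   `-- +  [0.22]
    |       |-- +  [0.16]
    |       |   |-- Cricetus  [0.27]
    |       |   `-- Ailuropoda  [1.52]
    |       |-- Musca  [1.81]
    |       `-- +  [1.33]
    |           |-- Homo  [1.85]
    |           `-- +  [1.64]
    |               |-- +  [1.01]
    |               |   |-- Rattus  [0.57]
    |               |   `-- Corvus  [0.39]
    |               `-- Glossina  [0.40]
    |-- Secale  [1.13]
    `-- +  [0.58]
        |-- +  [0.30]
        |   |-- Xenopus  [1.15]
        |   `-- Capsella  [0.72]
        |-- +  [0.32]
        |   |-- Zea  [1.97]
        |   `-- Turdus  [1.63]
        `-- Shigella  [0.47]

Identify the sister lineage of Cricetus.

Ailuropoda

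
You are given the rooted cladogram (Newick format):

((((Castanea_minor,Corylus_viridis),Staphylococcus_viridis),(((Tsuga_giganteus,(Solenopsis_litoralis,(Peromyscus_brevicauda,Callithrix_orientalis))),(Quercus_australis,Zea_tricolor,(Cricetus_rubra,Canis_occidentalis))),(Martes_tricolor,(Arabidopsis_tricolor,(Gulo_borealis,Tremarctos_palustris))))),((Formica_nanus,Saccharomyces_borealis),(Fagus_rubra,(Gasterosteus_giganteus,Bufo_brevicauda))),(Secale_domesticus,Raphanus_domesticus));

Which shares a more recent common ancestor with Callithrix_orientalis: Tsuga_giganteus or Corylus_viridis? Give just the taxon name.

The MRCA of Callithrix_orientalis and Tsuga_giganteus subtends (Tsuga_giganteus,(Solenopsis_litoralis,(Peromyscus_brevicauda,Callithrix_orientalis))) (4 taxa).
The MRCA of Callithrix_orientalis and Corylus_viridis subtends (((Castanea_minor,Corylus_viridis),Staphylococcus_viridis),(((Tsuga_giganteus,(Solenopsis_litoralis,(Peromyscus_brevicauda,Callithrix_orientalis))),(Quercus_australis,Zea_tricolor,(Cricetus_rubra,Canis_occidentalis))),(Martes_tricolor,(Arabidopsis_tricolor,(Gulo_borealis,Tremarctos_palustris))))) (15 taxa).
The first is nested inside the second, so Callithrix_orientalis shares a more recent common ancestor with Tsuga_giganteus.

Tsuga_giganteus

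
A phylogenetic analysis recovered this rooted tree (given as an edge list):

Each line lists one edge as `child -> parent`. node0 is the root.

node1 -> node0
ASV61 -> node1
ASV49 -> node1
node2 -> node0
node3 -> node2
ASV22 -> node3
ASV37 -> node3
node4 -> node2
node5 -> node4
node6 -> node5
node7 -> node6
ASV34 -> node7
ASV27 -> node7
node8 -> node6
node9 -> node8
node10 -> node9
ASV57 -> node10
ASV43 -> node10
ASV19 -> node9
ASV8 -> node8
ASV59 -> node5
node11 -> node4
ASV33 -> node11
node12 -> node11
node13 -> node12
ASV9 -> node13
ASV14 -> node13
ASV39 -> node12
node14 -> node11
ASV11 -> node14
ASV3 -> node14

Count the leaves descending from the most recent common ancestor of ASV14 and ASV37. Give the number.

The MRCA of ASV14 and ASV37 is the node subtending ((ASV22,ASV37),((((ASV34,ASV27),(((ASV57,ASV43),ASV19),ASV8)),ASV59),(ASV33,((ASV9,ASV14),ASV39),(ASV11,ASV3)))).
That clade contains 15 terminal taxa: ASV11, ASV14, ASV19, ASV22, ASV27, ASV3, ASV33, ASV34, ASV37, ASV39, ASV43, ASV57, ASV59, ASV8, ASV9.

15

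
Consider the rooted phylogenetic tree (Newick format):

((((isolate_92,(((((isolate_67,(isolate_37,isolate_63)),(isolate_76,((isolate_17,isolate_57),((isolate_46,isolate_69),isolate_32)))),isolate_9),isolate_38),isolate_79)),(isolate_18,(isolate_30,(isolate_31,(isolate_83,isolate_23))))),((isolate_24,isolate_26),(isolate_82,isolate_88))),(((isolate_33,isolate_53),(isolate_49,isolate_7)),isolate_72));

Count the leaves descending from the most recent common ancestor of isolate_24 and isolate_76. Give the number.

22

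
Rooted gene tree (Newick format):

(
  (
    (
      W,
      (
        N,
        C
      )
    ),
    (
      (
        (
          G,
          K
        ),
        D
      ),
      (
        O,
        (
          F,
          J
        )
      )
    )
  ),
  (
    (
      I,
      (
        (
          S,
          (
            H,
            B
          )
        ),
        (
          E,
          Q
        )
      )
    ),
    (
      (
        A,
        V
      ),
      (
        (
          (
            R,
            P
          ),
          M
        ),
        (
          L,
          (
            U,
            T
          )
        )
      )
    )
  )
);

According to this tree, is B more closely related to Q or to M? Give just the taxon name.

The MRCA of B and Q subtends ((S,(H,B)),(E,Q)) (5 taxa).
The MRCA of B and M subtends ((I,((S,(H,B)),(E,Q))),((A,V),(((R,P),M),(L,(U,T))))) (14 taxa).
The first is nested inside the second, so B shares a more recent common ancestor with Q.

Q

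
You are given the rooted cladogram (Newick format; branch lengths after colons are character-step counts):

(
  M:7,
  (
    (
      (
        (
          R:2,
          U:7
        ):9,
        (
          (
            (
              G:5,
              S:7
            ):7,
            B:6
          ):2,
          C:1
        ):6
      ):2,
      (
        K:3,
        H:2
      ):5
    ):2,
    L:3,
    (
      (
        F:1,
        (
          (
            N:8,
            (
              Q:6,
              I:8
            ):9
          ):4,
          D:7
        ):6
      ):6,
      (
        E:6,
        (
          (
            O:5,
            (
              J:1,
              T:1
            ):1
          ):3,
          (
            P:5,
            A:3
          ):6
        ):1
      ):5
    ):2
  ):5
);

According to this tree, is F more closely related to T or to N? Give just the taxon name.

N

The MRCA of F and N subtends (F,((N,(Q,I)),D)) (5 taxa).
The MRCA of F and T subtends ((F,((N,(Q,I)),D)),(E,((O,(J,T)),(P,A)))) (11 taxa).
The first is nested inside the second, so F shares a more recent common ancestor with N.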